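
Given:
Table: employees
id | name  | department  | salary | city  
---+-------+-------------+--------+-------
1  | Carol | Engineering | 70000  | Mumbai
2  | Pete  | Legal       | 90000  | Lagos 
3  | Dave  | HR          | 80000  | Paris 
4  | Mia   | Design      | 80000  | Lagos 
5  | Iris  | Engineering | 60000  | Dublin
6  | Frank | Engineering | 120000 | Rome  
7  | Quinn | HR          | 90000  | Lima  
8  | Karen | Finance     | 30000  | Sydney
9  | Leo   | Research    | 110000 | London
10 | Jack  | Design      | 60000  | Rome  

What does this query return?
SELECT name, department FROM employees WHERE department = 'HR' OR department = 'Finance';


Filtering: department = 'HR' OR 'Finance'
Matching: 3 rows

3 rows:
Dave, HR
Quinn, HR
Karen, Finance


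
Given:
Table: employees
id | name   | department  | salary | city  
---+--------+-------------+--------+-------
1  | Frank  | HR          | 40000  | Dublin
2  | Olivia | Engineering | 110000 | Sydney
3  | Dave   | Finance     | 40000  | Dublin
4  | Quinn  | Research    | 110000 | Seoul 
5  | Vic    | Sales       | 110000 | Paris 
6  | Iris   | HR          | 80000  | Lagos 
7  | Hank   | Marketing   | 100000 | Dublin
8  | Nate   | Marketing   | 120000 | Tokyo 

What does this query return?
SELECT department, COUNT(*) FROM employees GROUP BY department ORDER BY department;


Assigning each row to its department group:
  Frank -> HR
  Olivia -> Engineering
  Dave -> Finance
  Quinn -> Research
  Vic -> Sales
  Iris -> HR
  Hank -> Marketing
  Nate -> Marketing


6 groups:
Engineering, 1
Finance, 1
HR, 2
Marketing, 2
Research, 1
Sales, 1


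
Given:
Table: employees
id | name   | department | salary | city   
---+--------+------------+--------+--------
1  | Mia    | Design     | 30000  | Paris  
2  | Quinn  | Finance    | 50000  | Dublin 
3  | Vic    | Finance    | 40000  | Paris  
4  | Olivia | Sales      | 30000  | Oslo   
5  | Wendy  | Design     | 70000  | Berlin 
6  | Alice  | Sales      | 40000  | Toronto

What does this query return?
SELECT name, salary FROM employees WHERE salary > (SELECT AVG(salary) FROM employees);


Subquery: AVG(salary) = 43333.33
Filtering: salary > 43333.33
  Quinn (50000) -> MATCH
  Wendy (70000) -> MATCH


2 rows:
Quinn, 50000
Wendy, 70000


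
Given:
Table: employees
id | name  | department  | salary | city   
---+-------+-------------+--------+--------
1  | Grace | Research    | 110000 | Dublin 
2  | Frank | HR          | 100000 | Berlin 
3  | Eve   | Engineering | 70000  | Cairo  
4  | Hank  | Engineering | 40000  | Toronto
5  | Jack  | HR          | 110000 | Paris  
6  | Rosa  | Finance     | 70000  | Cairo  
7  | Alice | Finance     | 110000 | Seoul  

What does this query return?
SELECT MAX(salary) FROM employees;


Salaries: 110000, 100000, 70000, 40000, 110000, 70000, 110000
MAX = 110000

110000


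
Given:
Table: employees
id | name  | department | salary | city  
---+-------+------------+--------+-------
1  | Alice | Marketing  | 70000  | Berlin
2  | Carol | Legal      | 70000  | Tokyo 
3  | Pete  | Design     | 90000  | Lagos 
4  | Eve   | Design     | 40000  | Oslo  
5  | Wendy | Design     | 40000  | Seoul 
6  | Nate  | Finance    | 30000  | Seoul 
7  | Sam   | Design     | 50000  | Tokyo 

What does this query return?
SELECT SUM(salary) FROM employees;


SUM(salary) = 70000 + 70000 + 90000 + 40000 + 40000 + 30000 + 50000 = 390000

390000


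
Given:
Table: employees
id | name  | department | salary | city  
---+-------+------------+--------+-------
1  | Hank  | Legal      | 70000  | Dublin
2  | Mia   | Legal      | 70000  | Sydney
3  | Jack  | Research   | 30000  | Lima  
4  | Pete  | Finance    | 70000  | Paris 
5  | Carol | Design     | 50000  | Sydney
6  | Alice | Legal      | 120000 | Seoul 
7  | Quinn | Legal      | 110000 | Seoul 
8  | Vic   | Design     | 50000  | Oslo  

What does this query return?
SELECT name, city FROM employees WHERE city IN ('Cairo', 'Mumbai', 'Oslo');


Filtering: city IN ('Cairo', 'Mumbai', 'Oslo')
Matching: 1 rows

1 rows:
Vic, Oslo


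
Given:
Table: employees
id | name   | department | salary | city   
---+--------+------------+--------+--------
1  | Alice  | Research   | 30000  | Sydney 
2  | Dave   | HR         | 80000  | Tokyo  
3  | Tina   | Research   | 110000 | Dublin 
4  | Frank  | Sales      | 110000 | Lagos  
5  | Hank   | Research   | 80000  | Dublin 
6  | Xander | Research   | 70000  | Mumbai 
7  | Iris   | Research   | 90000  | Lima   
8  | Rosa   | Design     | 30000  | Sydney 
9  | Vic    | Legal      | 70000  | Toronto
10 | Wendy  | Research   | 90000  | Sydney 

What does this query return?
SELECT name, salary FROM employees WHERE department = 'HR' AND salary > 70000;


Filtering: department = 'HR' AND salary > 70000
Matching: 1 rows

1 rows:
Dave, 80000


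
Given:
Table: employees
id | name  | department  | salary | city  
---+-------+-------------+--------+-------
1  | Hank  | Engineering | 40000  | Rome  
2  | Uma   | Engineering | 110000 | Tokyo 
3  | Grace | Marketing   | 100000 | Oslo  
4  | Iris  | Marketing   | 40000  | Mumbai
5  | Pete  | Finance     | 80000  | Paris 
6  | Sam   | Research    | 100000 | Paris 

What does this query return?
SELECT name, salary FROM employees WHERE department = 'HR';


Filtering: department = 'HR'
Matching rows: 0

Empty result set (0 rows)


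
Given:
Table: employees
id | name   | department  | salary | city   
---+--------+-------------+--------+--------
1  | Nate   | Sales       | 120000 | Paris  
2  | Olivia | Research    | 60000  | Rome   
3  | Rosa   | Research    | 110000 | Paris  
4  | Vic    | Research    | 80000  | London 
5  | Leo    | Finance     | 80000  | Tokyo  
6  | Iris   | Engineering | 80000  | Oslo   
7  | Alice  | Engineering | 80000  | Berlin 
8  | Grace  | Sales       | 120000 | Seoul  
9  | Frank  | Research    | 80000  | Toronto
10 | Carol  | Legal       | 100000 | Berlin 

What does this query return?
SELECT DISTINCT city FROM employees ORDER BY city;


All 'city' values (row order): Paris, Rome, Paris, London, Tokyo, Oslo, Berlin, Seoul, Toronto, Berlin
Removing duplicates leaves 8 unique value(s).

8 values:
Berlin
London
Oslo
Paris
Rome
Seoul
Tokyo
Toronto


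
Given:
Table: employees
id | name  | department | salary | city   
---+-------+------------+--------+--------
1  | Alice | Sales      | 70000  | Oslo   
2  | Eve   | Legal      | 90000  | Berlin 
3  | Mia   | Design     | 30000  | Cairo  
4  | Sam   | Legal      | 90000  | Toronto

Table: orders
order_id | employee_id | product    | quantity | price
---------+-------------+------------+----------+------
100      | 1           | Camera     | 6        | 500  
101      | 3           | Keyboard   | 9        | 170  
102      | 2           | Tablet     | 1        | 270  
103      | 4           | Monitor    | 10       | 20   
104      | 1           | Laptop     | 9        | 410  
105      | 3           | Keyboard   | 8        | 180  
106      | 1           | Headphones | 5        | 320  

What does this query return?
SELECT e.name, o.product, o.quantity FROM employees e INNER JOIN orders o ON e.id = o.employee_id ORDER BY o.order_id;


Joining employees.id = orders.employee_id:
  employee Alice (id=1) -> order Camera
  employee Mia (id=3) -> order Keyboard
  employee Eve (id=2) -> order Tablet
  employee Sam (id=4) -> order Monitor
  employee Alice (id=1) -> order Laptop
  employee Mia (id=3) -> order Keyboard
  employee Alice (id=1) -> order Headphones


7 rows:
Alice, Camera, 6
Mia, Keyboard, 9
Eve, Tablet, 1
Sam, Monitor, 10
Alice, Laptop, 9
Mia, Keyboard, 8
Alice, Headphones, 5


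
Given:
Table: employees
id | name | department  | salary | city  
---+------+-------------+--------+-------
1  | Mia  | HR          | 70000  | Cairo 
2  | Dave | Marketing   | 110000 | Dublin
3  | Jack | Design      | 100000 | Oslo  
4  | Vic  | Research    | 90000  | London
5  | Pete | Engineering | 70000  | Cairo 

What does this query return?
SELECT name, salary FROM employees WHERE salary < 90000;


Filtering: salary < 90000
Matching: 2 rows

2 rows:
Mia, 70000
Pete, 70000


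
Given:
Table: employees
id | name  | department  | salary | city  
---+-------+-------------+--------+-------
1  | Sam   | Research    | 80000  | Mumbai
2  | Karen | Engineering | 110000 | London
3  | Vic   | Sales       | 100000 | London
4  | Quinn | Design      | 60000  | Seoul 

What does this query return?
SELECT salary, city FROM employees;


Projecting columns: salary, city

4 rows:
80000, Mumbai
110000, London
100000, London
60000, Seoul


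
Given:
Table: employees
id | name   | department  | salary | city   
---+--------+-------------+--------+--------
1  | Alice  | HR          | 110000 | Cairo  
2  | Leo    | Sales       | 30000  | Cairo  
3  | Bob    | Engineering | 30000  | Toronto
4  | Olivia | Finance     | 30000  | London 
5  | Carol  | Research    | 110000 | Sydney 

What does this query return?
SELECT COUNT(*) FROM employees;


COUNT(*) counts all rows

5


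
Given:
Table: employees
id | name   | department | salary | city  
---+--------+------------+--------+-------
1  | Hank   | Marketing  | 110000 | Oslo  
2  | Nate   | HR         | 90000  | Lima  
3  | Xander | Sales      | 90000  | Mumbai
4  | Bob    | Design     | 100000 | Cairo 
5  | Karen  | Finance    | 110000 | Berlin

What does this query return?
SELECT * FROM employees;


SELECT * returns all 5 rows with all columns

5 rows:
1, Hank, Marketing, 110000, Oslo
2, Nate, HR, 90000, Lima
3, Xander, Sales, 90000, Mumbai
4, Bob, Design, 100000, Cairo
5, Karen, Finance, 110000, Berlin


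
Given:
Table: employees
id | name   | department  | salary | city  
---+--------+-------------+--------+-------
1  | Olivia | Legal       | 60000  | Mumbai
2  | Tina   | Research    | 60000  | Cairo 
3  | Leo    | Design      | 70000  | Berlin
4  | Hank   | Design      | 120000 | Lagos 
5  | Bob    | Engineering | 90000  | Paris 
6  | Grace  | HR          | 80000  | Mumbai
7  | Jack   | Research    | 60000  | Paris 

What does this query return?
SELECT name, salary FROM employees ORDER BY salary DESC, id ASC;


Sorting by salary DESC, then id ASC for ties

7 rows:
Hank, 120000
Bob, 90000
Grace, 80000
Leo, 70000
Olivia, 60000
Tina, 60000
Jack, 60000


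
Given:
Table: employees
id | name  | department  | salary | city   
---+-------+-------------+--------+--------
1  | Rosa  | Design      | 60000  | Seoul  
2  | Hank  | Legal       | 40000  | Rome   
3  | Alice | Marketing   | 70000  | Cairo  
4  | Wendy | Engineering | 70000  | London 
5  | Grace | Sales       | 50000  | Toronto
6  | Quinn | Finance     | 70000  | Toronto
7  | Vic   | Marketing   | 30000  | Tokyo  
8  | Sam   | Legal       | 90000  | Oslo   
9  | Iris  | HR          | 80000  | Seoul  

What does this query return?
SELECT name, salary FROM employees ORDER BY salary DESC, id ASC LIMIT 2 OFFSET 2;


Sort by salary DESC (id ASC tiebreak), then skip 2 and take 2
Rows 3 through 4

2 rows:
Alice, 70000
Wendy, 70000


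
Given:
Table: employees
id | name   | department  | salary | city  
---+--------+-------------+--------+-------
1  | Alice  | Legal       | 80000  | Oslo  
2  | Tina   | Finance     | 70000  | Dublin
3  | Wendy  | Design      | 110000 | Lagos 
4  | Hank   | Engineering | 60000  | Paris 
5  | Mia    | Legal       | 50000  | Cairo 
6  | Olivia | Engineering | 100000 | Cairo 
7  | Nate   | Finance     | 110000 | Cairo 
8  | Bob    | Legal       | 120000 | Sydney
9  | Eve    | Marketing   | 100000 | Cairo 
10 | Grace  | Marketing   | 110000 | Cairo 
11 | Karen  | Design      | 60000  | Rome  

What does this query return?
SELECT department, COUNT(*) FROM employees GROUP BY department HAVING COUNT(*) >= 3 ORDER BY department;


Groups with count >= 3:
  Legal: 3 -> PASS
  Design: 2 -> filtered out
  Engineering: 2 -> filtered out
  Finance: 2 -> filtered out
  Marketing: 2 -> filtered out


1 groups:
Legal, 3


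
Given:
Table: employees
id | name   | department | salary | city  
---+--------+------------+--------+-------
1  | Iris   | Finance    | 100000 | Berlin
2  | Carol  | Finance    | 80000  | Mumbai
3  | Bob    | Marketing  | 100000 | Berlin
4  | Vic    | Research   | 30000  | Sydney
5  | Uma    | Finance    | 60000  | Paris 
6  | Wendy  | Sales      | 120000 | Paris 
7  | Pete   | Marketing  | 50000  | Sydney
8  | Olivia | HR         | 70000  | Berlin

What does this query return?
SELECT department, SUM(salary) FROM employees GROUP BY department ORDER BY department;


Summing salary within each department:
  Finance: 100000 + 80000 + 60000 = 240000
  HR: 70000 = 70000
  Marketing: 100000 + 50000 = 150000
  Research: 30000 = 30000
  Sales: 120000 = 120000


5 groups:
Finance, 240000
HR, 70000
Marketing, 150000
Research, 30000
Sales, 120000


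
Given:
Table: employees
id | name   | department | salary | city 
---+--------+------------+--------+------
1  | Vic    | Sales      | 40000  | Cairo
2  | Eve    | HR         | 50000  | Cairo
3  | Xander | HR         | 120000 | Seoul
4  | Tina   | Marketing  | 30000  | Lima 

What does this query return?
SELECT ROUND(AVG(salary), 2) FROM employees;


SUM(salary) = 240000
COUNT = 4
ROUND(AVG, 2) = ROUND(240000 / 4, 2) = 60000.0

60000.0


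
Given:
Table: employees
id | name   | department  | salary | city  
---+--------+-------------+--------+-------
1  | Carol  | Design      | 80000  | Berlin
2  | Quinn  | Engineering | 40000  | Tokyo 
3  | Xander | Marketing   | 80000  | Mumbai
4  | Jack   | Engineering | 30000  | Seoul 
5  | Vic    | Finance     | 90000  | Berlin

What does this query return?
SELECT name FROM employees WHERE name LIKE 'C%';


LIKE 'C%' matches names starting with 'C'
Matching: 1

1 rows:
Carol


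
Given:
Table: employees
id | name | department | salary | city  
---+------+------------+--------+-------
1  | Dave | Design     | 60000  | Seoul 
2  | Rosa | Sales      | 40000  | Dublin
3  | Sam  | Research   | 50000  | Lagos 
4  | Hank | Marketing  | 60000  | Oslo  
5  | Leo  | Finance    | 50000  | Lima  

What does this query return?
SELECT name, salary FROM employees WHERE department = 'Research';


Filtering: department = 'Research'
Matching rows: 1

1 rows:
Sam, 50000


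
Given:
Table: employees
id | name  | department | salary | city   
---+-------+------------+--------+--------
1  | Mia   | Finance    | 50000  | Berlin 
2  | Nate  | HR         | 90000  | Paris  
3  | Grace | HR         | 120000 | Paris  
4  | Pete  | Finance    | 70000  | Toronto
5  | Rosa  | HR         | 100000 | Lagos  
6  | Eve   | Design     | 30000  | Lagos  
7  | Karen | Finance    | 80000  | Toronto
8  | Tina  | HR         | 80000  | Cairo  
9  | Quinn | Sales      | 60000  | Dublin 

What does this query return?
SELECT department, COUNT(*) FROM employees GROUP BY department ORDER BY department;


Assigning each row to its department group:
  Mia -> Finance
  Nate -> HR
  Grace -> HR
  Pete -> Finance
  Rosa -> HR
  Eve -> Design
  Karen -> Finance
  Tina -> HR
  Quinn -> Sales


4 groups:
Design, 1
Finance, 3
HR, 4
Sales, 1


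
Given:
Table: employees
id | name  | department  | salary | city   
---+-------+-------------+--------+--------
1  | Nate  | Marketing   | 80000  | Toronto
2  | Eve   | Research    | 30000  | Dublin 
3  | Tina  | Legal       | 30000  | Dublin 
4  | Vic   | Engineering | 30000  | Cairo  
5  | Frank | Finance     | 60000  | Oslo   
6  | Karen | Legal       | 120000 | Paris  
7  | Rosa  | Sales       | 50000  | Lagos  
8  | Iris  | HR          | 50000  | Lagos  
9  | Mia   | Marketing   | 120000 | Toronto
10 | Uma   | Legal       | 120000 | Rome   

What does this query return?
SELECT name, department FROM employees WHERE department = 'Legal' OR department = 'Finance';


Filtering: department = 'Legal' OR 'Finance'
Matching: 4 rows

4 rows:
Tina, Legal
Frank, Finance
Karen, Legal
Uma, Legal


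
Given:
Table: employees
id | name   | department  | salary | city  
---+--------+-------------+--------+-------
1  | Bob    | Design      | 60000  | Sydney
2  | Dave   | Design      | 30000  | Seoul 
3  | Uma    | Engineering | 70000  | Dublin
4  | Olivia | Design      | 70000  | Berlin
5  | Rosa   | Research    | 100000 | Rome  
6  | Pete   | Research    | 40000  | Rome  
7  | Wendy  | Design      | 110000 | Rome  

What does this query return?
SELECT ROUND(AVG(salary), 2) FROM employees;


SUM(salary) = 480000
COUNT = 7
ROUND(AVG, 2) = ROUND(480000 / 7, 2) = 68571.43

68571.43


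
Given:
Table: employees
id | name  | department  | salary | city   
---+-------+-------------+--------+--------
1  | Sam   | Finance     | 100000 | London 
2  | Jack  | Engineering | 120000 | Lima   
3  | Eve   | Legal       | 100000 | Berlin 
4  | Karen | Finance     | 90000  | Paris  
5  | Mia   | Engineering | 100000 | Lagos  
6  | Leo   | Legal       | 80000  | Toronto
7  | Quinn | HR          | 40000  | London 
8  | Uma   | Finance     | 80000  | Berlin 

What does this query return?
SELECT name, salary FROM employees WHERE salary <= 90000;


Filtering: salary <= 90000
Matching: 4 rows

4 rows:
Karen, 90000
Leo, 80000
Quinn, 40000
Uma, 80000


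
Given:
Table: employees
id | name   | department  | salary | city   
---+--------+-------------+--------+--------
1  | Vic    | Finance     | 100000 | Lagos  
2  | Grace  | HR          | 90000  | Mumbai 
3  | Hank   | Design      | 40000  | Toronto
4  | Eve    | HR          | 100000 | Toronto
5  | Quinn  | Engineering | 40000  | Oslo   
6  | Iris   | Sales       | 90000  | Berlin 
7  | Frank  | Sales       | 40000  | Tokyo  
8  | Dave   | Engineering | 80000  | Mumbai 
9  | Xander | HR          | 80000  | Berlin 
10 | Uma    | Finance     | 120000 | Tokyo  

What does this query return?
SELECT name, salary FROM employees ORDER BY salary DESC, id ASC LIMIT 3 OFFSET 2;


Sort by salary DESC (id ASC tiebreak), then skip 2 and take 3
Rows 3 through 5

3 rows:
Eve, 100000
Grace, 90000
Iris, 90000


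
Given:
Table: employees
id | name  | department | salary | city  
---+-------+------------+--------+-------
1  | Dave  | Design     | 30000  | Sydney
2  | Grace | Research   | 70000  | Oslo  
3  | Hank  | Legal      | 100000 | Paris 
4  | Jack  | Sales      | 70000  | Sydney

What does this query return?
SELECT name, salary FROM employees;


Projecting columns: name, salary

4 rows:
Dave, 30000
Grace, 70000
Hank, 100000
Jack, 70000


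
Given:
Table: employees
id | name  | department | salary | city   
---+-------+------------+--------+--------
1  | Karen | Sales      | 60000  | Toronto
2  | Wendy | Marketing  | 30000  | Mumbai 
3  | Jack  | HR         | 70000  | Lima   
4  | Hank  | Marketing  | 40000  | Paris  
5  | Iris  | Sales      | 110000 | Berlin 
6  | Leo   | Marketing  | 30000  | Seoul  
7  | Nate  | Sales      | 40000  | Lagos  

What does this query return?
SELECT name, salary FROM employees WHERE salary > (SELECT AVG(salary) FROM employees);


Subquery: AVG(salary) = 54285.71
Filtering: salary > 54285.71
  Karen (60000) -> MATCH
  Jack (70000) -> MATCH
  Iris (110000) -> MATCH


3 rows:
Karen, 60000
Jack, 70000
Iris, 110000


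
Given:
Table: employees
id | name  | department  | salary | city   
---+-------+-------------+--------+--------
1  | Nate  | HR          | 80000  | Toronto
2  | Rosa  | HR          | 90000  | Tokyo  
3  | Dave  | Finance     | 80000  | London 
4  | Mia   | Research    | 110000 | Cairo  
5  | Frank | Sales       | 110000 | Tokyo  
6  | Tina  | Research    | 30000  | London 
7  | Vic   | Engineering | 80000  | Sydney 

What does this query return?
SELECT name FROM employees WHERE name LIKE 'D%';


LIKE 'D%' matches names starting with 'D'
Matching: 1

1 rows:
Dave


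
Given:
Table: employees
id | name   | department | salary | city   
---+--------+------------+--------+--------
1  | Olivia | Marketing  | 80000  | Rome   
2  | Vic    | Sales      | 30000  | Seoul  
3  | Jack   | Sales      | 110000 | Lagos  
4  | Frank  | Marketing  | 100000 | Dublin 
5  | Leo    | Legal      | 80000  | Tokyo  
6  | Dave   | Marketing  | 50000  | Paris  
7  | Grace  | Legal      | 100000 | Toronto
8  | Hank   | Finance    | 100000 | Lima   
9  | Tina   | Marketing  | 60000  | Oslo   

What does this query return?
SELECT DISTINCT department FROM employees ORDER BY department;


All 'department' values (row order): Marketing, Sales, Sales, Marketing, Legal, Marketing, Legal, Finance, Marketing
Removing duplicates leaves 4 unique value(s).

4 values:
Finance
Legal
Marketing
Sales


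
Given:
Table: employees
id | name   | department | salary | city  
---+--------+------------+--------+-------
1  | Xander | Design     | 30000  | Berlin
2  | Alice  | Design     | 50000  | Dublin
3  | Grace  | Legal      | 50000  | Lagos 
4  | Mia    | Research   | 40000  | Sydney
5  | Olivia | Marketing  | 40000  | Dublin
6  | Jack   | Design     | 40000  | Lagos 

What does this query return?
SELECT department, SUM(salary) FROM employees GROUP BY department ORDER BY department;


Summing salary within each department:
  Design: 30000 + 50000 + 40000 = 120000
  Legal: 50000 = 50000
  Marketing: 40000 = 40000
  Research: 40000 = 40000


4 groups:
Design, 120000
Legal, 50000
Marketing, 40000
Research, 40000


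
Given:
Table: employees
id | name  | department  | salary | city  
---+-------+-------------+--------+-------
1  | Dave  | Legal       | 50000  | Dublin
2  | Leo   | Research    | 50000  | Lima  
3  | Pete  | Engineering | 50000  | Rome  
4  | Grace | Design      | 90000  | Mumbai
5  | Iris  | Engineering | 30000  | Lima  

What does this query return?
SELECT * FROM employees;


SELECT * returns all 5 rows with all columns

5 rows:
1, Dave, Legal, 50000, Dublin
2, Leo, Research, 50000, Lima
3, Pete, Engineering, 50000, Rome
4, Grace, Design, 90000, Mumbai
5, Iris, Engineering, 30000, Lima


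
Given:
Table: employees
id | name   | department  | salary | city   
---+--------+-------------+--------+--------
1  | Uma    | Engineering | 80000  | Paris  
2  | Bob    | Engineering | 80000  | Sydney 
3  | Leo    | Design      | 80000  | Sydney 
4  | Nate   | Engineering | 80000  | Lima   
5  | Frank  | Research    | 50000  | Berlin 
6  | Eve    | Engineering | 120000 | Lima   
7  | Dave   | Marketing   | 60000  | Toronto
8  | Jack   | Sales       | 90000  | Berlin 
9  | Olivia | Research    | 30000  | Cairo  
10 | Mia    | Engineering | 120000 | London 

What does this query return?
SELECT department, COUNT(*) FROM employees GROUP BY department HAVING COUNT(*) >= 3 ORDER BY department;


Groups with count >= 3:
  Engineering: 5 -> PASS
  Design: 1 -> filtered out
  Marketing: 1 -> filtered out
  Research: 2 -> filtered out
  Sales: 1 -> filtered out


1 groups:
Engineering, 5


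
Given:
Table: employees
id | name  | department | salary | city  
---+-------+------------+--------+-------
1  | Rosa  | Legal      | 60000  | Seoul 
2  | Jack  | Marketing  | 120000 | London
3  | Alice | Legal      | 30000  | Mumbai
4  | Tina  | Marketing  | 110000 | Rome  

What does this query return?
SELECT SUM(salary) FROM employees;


SUM(salary) = 60000 + 120000 + 30000 + 110000 = 320000

320000


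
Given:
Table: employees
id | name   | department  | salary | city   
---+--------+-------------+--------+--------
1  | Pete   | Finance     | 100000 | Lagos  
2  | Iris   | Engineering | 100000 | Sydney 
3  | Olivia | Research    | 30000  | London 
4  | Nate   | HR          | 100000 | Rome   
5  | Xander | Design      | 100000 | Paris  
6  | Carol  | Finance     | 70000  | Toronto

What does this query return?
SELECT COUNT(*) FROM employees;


COUNT(*) counts all rows

6


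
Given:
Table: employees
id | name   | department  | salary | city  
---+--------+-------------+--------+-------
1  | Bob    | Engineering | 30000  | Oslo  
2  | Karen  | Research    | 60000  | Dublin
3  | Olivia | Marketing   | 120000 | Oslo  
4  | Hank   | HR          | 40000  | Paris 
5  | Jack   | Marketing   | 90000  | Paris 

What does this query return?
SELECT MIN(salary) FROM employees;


Salaries: 30000, 60000, 120000, 40000, 90000
MIN = 30000

30000


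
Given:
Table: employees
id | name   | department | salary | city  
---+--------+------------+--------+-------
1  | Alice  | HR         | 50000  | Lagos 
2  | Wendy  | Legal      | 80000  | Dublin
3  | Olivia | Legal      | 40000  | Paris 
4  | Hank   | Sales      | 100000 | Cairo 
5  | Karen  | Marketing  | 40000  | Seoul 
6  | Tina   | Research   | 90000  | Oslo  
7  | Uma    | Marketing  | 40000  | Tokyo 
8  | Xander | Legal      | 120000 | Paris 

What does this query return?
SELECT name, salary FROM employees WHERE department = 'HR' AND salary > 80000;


Filtering: department = 'HR' AND salary > 80000
Matching: 0 rows

Empty result set (0 rows)


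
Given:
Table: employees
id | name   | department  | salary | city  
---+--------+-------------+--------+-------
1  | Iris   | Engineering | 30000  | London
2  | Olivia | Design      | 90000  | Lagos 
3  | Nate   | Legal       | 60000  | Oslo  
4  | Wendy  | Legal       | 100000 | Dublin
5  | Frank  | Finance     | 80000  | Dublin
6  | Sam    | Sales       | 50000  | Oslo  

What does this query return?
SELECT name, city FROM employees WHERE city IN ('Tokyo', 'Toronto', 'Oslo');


Filtering: city IN ('Tokyo', 'Toronto', 'Oslo')
Matching: 2 rows

2 rows:
Nate, Oslo
Sam, Oslo


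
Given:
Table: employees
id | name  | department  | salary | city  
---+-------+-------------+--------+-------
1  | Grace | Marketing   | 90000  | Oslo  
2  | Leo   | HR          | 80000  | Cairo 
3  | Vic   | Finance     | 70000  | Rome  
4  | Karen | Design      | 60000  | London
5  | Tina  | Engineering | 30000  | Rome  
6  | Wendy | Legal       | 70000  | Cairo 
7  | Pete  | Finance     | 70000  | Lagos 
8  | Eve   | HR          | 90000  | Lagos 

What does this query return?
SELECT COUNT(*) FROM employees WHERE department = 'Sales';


Counting rows where department = 'Sales'


0


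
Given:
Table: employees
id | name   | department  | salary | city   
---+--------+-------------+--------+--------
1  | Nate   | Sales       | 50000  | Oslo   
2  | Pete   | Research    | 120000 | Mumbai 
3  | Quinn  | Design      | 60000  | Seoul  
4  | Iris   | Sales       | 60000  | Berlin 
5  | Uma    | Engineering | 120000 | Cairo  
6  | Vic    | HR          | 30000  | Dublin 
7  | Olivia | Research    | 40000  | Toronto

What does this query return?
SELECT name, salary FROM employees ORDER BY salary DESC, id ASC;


Sorting by salary DESC, then id ASC for ties

7 rows:
Pete, 120000
Uma, 120000
Quinn, 60000
Iris, 60000
Nate, 50000
Olivia, 40000
Vic, 30000


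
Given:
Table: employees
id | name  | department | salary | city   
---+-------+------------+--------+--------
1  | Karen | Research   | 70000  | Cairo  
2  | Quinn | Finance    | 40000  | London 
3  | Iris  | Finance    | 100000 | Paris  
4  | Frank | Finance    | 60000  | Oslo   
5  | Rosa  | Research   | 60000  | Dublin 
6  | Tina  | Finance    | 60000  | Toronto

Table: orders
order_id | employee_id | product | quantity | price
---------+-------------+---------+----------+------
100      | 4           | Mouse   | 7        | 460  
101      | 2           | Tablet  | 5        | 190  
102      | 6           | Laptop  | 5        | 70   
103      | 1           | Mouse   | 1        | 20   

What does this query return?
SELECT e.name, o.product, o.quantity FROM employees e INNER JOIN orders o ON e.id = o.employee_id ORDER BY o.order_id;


Joining employees.id = orders.employee_id:
  employee Frank (id=4) -> order Mouse
  employee Quinn (id=2) -> order Tablet
  employee Tina (id=6) -> order Laptop
  employee Karen (id=1) -> order Mouse


4 rows:
Frank, Mouse, 7
Quinn, Tablet, 5
Tina, Laptop, 5
Karen, Mouse, 1


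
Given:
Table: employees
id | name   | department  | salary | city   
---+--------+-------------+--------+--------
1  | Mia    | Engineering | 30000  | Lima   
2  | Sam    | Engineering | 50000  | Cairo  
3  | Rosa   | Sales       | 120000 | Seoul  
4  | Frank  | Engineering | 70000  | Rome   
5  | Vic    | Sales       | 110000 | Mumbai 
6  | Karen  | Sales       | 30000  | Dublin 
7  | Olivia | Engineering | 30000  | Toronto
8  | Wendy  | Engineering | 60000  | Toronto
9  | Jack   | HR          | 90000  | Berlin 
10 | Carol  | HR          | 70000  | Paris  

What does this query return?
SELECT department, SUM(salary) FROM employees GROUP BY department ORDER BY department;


Summing salary within each department:
  Engineering: 30000 + 50000 + 70000 + 30000 + 60000 = 240000
  HR: 90000 + 70000 = 160000
  Sales: 120000 + 110000 + 30000 = 260000


3 groups:
Engineering, 240000
HR, 160000
Sales, 260000


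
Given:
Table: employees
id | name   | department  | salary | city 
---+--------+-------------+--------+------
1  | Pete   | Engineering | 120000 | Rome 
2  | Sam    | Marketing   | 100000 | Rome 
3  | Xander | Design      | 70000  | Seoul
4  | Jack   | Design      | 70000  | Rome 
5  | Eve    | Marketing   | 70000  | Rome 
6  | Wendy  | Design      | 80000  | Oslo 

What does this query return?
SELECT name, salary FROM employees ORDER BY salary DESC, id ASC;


Sorting by salary DESC, then id ASC for ties

6 rows:
Pete, 120000
Sam, 100000
Wendy, 80000
Xander, 70000
Jack, 70000
Eve, 70000


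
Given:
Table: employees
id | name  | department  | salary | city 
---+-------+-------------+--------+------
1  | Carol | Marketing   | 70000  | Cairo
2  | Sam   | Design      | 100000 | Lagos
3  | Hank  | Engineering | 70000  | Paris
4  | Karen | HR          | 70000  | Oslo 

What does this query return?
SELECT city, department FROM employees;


Projecting columns: city, department

4 rows:
Cairo, Marketing
Lagos, Design
Paris, Engineering
Oslo, HR


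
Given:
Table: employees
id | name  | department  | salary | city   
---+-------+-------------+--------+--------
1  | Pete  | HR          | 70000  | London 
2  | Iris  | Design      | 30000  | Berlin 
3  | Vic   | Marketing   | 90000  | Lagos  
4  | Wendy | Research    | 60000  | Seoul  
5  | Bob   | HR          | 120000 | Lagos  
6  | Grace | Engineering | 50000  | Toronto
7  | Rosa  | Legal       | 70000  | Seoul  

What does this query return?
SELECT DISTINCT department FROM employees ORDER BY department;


All 'department' values (row order): HR, Design, Marketing, Research, HR, Engineering, Legal
Removing duplicates leaves 6 unique value(s).

6 values:
Design
Engineering
HR
Legal
Marketing
Research


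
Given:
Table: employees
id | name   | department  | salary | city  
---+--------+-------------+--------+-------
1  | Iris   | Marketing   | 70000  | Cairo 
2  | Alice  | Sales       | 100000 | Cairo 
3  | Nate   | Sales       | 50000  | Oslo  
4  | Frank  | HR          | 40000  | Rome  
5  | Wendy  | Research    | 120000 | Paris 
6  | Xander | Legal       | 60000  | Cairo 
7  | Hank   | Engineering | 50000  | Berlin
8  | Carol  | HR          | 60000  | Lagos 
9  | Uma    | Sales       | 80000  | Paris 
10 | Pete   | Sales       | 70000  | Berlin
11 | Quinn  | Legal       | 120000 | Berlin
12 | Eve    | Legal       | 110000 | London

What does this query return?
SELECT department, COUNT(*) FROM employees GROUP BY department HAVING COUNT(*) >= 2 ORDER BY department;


Groups with count >= 2:
  HR: 2 -> PASS
  Legal: 3 -> PASS
  Sales: 4 -> PASS
  Engineering: 1 -> filtered out
  Marketing: 1 -> filtered out
  Research: 1 -> filtered out


3 groups:
HR, 2
Legal, 3
Sales, 4


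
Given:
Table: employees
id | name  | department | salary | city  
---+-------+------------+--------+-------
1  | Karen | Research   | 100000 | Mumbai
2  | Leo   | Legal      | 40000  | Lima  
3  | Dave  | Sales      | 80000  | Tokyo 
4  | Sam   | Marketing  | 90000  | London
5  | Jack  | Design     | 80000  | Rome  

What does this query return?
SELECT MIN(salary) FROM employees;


Salaries: 100000, 40000, 80000, 90000, 80000
MIN = 40000

40000


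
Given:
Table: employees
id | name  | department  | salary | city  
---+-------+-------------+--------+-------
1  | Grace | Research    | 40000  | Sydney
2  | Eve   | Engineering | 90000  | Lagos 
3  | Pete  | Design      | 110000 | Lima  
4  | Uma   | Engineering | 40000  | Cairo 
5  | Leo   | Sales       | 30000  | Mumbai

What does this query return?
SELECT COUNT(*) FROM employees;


COUNT(*) counts all rows

5


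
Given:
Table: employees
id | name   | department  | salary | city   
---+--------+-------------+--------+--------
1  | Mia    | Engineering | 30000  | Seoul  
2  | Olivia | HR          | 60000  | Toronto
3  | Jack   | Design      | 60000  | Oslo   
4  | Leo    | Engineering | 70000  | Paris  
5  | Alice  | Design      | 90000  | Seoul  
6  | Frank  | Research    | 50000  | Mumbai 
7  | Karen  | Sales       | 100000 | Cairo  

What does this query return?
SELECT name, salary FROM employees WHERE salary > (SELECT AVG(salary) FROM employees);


Subquery: AVG(salary) = 65714.29
Filtering: salary > 65714.29
  Leo (70000) -> MATCH
  Alice (90000) -> MATCH
  Karen (100000) -> MATCH


3 rows:
Leo, 70000
Alice, 90000
Karen, 100000


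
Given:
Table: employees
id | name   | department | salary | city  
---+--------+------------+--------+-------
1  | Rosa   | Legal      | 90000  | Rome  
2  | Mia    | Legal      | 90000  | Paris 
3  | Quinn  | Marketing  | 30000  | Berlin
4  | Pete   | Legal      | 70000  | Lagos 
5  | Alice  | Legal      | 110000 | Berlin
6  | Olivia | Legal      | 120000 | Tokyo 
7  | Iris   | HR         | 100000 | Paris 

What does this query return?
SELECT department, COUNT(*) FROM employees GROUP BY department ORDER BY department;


Assigning each row to its department group:
  Rosa -> Legal
  Mia -> Legal
  Quinn -> Marketing
  Pete -> Legal
  Alice -> Legal
  Olivia -> Legal
  Iris -> HR


3 groups:
HR, 1
Legal, 5
Marketing, 1


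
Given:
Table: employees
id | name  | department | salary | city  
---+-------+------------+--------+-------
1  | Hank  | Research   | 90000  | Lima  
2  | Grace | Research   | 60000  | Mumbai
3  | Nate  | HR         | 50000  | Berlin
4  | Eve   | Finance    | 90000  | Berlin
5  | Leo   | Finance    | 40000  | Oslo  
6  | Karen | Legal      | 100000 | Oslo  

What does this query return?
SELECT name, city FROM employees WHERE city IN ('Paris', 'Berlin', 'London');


Filtering: city IN ('Paris', 'Berlin', 'London')
Matching: 2 rows

2 rows:
Nate, Berlin
Eve, Berlin


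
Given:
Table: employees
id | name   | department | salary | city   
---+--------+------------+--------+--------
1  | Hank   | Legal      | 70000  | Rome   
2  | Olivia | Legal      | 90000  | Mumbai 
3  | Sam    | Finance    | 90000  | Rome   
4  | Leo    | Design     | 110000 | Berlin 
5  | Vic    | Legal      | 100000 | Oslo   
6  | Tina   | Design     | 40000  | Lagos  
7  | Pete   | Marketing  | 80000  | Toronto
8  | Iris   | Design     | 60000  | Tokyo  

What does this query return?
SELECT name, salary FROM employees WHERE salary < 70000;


Filtering: salary < 70000
Matching: 2 rows

2 rows:
Tina, 40000
Iris, 60000


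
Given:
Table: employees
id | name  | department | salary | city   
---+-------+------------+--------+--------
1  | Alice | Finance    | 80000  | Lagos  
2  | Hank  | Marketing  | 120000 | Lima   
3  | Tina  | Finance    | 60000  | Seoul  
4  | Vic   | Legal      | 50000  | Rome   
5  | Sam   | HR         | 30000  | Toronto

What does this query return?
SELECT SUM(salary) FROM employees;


SUM(salary) = 80000 + 120000 + 60000 + 50000 + 30000 = 340000

340000


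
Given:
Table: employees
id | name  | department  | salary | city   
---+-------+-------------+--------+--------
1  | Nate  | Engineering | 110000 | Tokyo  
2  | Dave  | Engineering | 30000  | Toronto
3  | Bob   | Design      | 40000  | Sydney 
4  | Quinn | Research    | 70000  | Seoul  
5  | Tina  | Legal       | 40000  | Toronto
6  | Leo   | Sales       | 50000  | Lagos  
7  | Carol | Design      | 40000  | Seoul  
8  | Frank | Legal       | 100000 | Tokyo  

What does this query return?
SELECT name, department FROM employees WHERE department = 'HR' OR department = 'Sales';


Filtering: department = 'HR' OR 'Sales'
Matching: 1 rows

1 rows:
Leo, Sales


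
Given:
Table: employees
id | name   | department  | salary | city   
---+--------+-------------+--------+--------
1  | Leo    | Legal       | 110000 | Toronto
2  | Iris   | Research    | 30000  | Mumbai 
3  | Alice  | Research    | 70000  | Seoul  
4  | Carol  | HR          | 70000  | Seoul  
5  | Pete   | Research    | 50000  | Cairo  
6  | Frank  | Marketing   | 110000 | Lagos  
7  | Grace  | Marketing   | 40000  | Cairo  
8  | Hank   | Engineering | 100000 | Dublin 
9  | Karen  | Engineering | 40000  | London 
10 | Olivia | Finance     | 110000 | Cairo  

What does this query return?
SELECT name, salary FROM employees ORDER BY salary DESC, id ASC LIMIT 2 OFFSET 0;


Sort by salary DESC (id ASC tiebreak), then skip 0 and take 2
Rows 1 through 2

2 rows:
Leo, 110000
Frank, 110000


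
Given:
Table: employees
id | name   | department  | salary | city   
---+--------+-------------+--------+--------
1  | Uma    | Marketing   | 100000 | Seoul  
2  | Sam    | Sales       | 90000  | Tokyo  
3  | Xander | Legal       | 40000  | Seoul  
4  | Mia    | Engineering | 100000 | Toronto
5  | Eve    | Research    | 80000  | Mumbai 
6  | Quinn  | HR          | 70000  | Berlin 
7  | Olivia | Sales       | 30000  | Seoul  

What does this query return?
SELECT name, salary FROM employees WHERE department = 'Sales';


Filtering: department = 'Sales'
Matching rows: 2

2 rows:
Sam, 90000
Olivia, 30000


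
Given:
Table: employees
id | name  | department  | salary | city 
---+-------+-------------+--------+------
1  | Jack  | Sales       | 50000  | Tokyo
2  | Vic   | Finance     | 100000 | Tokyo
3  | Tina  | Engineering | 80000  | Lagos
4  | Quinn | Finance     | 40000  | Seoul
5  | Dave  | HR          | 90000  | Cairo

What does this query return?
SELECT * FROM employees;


SELECT * returns all 5 rows with all columns

5 rows:
1, Jack, Sales, 50000, Tokyo
2, Vic, Finance, 100000, Tokyo
3, Tina, Engineering, 80000, Lagos
4, Quinn, Finance, 40000, Seoul
5, Dave, HR, 90000, Cairo


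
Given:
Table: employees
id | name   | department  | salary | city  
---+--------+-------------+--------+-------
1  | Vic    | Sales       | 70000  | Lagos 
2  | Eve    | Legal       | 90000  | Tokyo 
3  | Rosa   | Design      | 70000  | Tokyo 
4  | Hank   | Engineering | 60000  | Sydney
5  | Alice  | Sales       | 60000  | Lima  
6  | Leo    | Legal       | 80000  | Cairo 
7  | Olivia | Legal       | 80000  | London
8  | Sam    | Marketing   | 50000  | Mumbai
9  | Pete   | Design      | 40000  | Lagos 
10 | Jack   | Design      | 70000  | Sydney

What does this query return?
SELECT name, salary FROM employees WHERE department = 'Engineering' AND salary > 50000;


Filtering: department = 'Engineering' AND salary > 50000
Matching: 1 rows

1 rows:
Hank, 60000


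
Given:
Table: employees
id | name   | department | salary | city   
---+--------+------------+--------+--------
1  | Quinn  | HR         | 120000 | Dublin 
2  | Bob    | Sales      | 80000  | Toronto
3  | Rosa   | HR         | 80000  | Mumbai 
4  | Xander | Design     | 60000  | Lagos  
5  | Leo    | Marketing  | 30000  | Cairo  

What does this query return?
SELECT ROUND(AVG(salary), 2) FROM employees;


SUM(salary) = 370000
COUNT = 5
ROUND(AVG, 2) = ROUND(370000 / 5, 2) = 74000.0

74000.0


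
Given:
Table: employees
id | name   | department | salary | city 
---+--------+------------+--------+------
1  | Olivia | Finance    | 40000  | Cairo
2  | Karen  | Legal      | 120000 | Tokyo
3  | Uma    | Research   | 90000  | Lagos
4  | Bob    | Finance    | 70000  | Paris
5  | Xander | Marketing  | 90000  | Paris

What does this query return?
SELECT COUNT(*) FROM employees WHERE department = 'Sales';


Counting rows where department = 'Sales'


0


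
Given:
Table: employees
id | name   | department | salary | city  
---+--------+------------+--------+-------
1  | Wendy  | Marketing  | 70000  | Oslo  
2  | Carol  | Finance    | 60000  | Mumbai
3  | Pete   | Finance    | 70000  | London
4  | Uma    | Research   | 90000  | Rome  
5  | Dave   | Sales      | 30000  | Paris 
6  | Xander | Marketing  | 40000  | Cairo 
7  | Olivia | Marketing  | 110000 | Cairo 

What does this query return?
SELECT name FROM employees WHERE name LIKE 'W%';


LIKE 'W%' matches names starting with 'W'
Matching: 1

1 rows:
Wendy
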